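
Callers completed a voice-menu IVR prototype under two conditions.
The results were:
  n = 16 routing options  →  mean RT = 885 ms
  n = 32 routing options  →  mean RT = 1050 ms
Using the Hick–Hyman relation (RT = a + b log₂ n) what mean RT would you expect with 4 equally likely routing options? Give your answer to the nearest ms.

555 ms

With log₂ n on the abscissa the relation is linear; from the two conditions:
  b = (1050 − 885) / (log₂ 32 − log₂ 16) = 165 / (5 − 4) = 165 ms/bit
  a = 885 − 165 × 4 = 225 ms
Then RT(4) = 225 + 165 × log₂ 4 = 225 + 165 × 2 ≈ 555.000 ms.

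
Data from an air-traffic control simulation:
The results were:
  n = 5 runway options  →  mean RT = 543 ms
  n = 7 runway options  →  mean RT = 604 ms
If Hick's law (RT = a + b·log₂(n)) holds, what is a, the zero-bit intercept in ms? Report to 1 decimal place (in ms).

The slope on a log₂ axis is (604 − 543) / (2.8074 − 2.3219) = 125.663 ms/bit.
a = RT₁ − b·log₂ n₁ = 543 − 125.663 × 2.3219 = 251.220 ms.

251.2 ms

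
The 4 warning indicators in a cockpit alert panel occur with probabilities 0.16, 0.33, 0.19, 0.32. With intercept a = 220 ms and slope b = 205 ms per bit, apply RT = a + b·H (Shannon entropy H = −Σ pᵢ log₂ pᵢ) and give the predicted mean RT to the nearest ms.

Entropy contributions −pᵢ log₂ pᵢ: 0.4230, 0.5278, 0.4552, 0.5260; sum H = 1.9321 bits.
RT = a + bH = 220 + 205·1.9321 = 616.08 ms.

616 ms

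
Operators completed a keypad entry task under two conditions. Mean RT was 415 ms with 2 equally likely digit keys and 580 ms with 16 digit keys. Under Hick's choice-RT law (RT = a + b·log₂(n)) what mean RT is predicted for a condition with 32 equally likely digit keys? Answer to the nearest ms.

635 ms

RT is linear in log₂ n, so two points fix the line:
  b = (580 − 415) / (log₂ 16 − log₂ 2) = 165 / (4 − 1) = 55 ms/bit
  a = 415 − 55 × 1 = 360 ms
Then RT(32) = 360 + 55 × log₂ 32 = 360 + 55 × 5 ≈ 635.000 ms.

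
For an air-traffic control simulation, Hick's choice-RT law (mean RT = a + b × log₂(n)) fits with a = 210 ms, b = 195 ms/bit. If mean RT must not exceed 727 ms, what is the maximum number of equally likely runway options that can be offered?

Set 210 + 195·log₂ n ≤ 727 → log₂ n ≤ (727 − 210)/195 = 2.6513.
So n ≤ 2^2.6513 = 6.282; the largest integer n is 6.

6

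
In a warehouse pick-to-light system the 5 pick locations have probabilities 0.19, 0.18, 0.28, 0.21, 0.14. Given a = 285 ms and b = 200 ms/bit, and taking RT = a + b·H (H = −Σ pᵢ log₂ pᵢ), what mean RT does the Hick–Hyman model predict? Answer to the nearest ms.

742 ms

H = 0.19·log₂(1/0.19) + 0.18·log₂(1/0.18) + 0.28·log₂(1/0.28) + 0.21·log₂(1/0.21) + 0.14·log₂(1/0.14) = 2.2847 bits.
RT = 285 + 200 × 2.2847 = 741.94 ms.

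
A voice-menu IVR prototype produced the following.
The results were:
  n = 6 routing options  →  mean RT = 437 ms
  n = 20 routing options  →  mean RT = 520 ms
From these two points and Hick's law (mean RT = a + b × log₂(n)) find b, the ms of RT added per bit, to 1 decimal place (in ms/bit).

47.8 ms/bit

b = (RT₂ − RT₁)/(log₂ n₂ − log₂ n₁) = (520 − 437)/(4.3219 − 2.5850) = 47.784 ms/bit.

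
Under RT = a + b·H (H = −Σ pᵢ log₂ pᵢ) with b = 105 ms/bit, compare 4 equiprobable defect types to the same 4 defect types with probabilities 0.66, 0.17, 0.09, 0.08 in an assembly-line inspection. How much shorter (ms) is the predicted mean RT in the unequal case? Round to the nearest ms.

59 ms

Equiprobable entropy H₀ = log₂ 4 = 2.0000 bits.
Skewed entropy H = −Σ pᵢ log₂ pᵢ = 1.4344 bits.
ΔRT = b·(H₀ − H) = 105 × 0.5656 = 59.39 ms.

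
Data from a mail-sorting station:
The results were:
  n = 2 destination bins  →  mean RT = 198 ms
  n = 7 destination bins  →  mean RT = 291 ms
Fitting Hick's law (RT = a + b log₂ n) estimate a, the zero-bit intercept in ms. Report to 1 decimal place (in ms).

146.5 ms

Slope: b = (291 − 198) / (log₂ 7 − log₂ 2) = 93/1.8074 = 51.456 ms/bit.
a = RT₁ − b·log₂ n₁ = 198 − 51.456 × 1 = 146.544 ms.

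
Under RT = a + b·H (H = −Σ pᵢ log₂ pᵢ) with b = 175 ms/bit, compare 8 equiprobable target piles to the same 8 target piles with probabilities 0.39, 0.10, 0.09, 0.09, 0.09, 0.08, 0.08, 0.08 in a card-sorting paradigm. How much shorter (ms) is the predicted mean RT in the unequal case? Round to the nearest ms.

The RT saving is b·ΔH. Equiprobable H₀ = log₂(8) = 3.0000 bits; with the given probabilities H = 2.6745 bits.
b·(H₀ − H) = 175 × (3.0000 − 2.6745) = 56.97 ms.

57 ms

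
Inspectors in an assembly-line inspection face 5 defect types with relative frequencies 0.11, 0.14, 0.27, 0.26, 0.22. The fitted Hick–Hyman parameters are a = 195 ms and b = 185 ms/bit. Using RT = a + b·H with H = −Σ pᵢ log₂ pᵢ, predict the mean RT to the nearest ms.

610 ms

H = 0.11·log₂(1/0.11) + 0.14·log₂(1/0.14) + 0.27·log₂(1/0.27) + 0.26·log₂(1/0.26) + 0.22·log₂(1/0.22) = 2.2433 bits.
RT = 195 + 185 × 2.2433 = 610.01 ms.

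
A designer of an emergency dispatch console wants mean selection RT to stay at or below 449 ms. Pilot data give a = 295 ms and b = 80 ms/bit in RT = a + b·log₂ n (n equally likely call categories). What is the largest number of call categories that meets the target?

Set 295 + 80·log₂ n ≤ 449 → log₂ n ≤ (449 − 295)/80 = 1.9250.
So n ≤ 2^1.9250 = 3.797; the largest integer n is 3.

3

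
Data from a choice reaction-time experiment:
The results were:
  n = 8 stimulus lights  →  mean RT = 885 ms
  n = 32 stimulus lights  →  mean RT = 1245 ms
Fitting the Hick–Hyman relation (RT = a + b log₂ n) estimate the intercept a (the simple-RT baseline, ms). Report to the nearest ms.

345 ms

Slope: b = (1245 − 885) / (log₂ 32 − log₂ 8) = 360/2.0000 = 180 ms/bit.
Intercept: a = 885 − 180·log₂(8) = 345.000 ms.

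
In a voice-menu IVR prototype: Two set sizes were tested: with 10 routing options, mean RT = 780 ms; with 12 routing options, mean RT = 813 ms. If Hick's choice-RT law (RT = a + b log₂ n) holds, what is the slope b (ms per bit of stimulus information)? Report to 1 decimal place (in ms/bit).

125.5 ms/bit

The slope on a log₂ axis is (813 − 780) / (3.5850 − 3.3219) = 125.459 ms/bit.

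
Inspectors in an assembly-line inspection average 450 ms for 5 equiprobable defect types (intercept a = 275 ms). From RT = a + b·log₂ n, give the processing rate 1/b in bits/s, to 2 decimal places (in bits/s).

Choice component = 450 − 275 = 175 ms over log₂(5) = 2.3219 bits.
b = 175 / 2.3219 = 75.368 ms/bit, so 1/b = 13.268 bits/s.

13.27 bits/s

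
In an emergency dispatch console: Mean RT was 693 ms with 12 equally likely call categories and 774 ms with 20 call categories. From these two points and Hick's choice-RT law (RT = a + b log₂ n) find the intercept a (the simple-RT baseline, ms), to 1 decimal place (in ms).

Slope: b = (774 − 693) / (log₂ 20 − log₂ 12) = 81/0.7370 = 109.910 ms/bit.
a = RT₁ − b·log₂ n₁ = 693 − 109.910 × 3.5850 = 298.976 ms.

299.0 ms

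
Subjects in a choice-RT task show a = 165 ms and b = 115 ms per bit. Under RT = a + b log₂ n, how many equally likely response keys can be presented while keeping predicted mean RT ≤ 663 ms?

20

115·log₂ n ≤ 663 − 165 = 498, giving log₂ n ≤ 4.3304 and n ≤ 20.118. The largest whole number is 20.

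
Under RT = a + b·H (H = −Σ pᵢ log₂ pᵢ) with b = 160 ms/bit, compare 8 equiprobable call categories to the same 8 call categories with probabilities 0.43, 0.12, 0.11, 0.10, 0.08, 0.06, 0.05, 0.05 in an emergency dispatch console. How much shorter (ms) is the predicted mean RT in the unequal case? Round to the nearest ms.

The RT saving is b·ΔH. Equiprobable H₀ = log₂(8) = 3.0000 bits; with the given probabilities H = 2.5403 bits.
b·(H₀ − H) = 160 × (3.0000 − 2.5403) = 73.54 ms.

74 ms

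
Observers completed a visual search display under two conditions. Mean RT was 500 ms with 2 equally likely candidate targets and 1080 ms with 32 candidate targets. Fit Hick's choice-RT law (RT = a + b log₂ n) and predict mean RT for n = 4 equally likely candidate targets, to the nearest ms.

645 ms

Fit slope and intercept:
  b = (1080 − 500) / (log₂ 32 − log₂ 2) = 580 / (5 − 1) = 145 ms/bit
  a = 500 − 145 × 1 = 355 ms
Then RT(4) = 355 + 145 × log₂ 4 = 355 + 145 × 2 ≈ 645.000 ms.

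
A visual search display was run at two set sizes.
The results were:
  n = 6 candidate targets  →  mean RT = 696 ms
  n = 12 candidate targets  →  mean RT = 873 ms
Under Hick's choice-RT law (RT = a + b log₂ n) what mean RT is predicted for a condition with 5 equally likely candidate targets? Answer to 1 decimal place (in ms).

Fit slope and intercept:
  b = (873 − 696) / (log₂ 12 − log₂ 6) = 177 / (3.5850 − 2.5850) = 177.000 ms/bit
  a = 696 − 177.000 × 2.5850 = 238.462 ms
Then RT(5) = 238.462 + 177.000 × log₂ 5 = 238.462 + 177.000 × 2.3219 ≈ 649.443 ms.

649.4 ms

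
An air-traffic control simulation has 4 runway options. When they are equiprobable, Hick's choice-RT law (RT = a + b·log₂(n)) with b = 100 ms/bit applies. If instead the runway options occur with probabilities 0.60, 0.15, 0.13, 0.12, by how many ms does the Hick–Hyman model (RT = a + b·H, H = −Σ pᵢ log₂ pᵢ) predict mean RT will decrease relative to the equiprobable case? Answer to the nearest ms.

40 ms

Equiprobable entropy H₀ = log₂ 4 = 2.0000 bits.
Skewed entropy H = −Σ pᵢ log₂ pᵢ = 1.6024 bits.
ΔRT = b·(H₀ − H) = 100 × 0.3976 = 39.76 ms.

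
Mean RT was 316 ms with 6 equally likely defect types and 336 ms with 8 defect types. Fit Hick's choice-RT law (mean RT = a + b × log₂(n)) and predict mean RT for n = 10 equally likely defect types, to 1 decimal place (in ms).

351.5 ms

Fit slope and intercept:
  b = (336 − 316) / (log₂ 8 − log₂ 6) = 20 / (3 − 2.5850) = 48.188 ms/bit
  a = 316 − 48.188 × 2.5850 = 191.435 ms
Then RT(10) = 191.435 + 48.188 × log₂ 10 = 191.435 + 48.188 × 3.3219 ≈ 351.513 ms.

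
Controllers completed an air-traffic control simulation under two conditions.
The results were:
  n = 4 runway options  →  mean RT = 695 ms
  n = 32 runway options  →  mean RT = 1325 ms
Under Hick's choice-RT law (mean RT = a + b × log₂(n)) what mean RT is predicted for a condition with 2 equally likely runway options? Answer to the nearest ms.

Solve the two-equation system in a and b:
  b = (1325 − 695) / (log₂ 32 − log₂ 4) = 630 / (5 − 2) = 210 ms/bit
  a = 695 − 210 × 2 = 275 ms
Then RT(2) = 275 + 210 × log₂ 2 = 275 + 210 × 1 ≈ 485.000 ms.

485 ms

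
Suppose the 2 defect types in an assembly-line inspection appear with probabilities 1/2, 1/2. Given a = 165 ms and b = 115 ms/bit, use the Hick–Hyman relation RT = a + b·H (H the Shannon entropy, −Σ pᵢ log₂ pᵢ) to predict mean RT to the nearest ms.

H = −Σ pᵢ log₂ pᵢ = 0.5·1 + 0.5·1 = 1.000 bits.
RT = 165 + 115 × 1.000 = 280.00 ms.

280 ms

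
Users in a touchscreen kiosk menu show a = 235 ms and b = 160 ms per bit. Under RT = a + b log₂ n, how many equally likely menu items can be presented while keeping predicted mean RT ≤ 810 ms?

12

Set 235 + 160·log₂ n ≤ 810 → log₂ n ≤ (810 − 235)/160 = 3.5938.
So n ≤ 2^3.5938 = 12.073; the largest integer n is 12.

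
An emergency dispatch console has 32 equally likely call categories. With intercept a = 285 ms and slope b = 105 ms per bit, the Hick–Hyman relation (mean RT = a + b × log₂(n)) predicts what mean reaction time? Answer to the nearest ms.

810 ms

log₂(32) = 5 bits, so RT = 285 + 105 × 5 ≈ 810.000 ms.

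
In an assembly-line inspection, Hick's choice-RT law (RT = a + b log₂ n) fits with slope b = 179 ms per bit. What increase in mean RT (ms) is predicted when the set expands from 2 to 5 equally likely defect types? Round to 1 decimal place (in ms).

236.6 ms

The intercept a cancels: ΔRT = b·(log₂ n₂ − log₂ n₁) = b·log₂(n₂/n₁).
log₂(5) − log₂(2) = 2.3219 − 1 = 1.3219.
ΔRT = 179 × 1.3219 = 236.625 ms.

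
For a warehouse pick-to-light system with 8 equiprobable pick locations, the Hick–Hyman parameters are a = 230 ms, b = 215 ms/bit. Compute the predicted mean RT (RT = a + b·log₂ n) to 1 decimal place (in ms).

log₂(8) = 3 bits, so RT = 230 + 215 × 3 ≈ 875.000 ms.

875.0 ms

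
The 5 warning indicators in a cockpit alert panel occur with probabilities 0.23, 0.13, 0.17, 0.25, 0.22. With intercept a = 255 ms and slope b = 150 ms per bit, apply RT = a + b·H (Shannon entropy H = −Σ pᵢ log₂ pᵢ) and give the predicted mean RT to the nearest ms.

Entropy contributions −pᵢ log₂ pᵢ: 0.4877, 0.3826, 0.4346, 0.5000, 0.4806; sum H = 2.2855 bits.
RT = a + bH = 255 + 150·2.2855 = 597.82 ms.

598 ms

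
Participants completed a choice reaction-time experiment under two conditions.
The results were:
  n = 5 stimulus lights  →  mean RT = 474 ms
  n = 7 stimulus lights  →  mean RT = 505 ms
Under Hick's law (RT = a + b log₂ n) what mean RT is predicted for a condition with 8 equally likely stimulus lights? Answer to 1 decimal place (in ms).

Solve the two-equation system in a and b:
  b = (505 − 474) / (log₂ 7 − log₂ 5) = 31 / (2.8074 − 2.3219) = 63.861 ms/bit
  a = 474 − 63.861 × 2.3219 = 325.719 ms
Then RT(8) = 325.719 + 63.861 × log₂ 8 = 325.719 + 63.861 × 3 ≈ 517.303 ms.

517.3 ms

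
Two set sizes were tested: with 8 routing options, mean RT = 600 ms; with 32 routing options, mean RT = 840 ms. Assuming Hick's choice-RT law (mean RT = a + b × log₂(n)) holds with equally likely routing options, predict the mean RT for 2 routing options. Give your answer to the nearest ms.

360 ms

RT is linear in log₂ n, so two points fix the line:
  b = (840 − 600) / (log₂ 32 − log₂ 8) = 240 / (5 − 3) = 120 ms/bit
  a = 600 − 120 × 3 = 240 ms
Then RT(2) = 240 + 120 × log₂ 2 = 240 + 120 × 1 ≈ 360.000 ms.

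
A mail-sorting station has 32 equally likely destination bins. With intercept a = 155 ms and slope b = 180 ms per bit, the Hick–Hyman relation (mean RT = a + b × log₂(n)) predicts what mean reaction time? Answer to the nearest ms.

log₂(32) = 5 bits, so RT = 155 + 180 × 5 ≈ 1055.000 ms.

1055 ms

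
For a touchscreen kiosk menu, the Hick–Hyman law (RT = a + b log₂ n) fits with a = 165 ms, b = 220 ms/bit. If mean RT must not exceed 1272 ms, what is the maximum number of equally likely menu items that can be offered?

220·log₂ n ≤ 1272 − 165 = 1107, giving log₂ n ≤ 5.0318 and n ≤ 32.714. The largest whole number is 32.

32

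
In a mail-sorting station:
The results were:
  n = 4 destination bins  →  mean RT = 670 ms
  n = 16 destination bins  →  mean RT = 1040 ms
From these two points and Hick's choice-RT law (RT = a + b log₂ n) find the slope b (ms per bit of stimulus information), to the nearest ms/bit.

185 ms/bit

b = (RT₂ − RT₁)/(log₂ n₂ − log₂ n₁) = (1040 − 670)/(4 − 2) = 185 ms/bit.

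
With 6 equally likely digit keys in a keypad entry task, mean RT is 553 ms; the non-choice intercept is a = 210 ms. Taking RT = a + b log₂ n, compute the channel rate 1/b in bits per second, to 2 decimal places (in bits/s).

b = (553 − 210)/log₂ 6 = 343/2.5850 = 132.691 ms per bit = 0.13269 s/bit; the reciprocal is 7.536 bits/s.

7.54 bits/s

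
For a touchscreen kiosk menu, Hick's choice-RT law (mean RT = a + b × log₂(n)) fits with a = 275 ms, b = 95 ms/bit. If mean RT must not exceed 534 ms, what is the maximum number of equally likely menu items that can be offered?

6

Information budget: (534 − 275)/95 = 2.7263 bits, so n ≤ 2^2.7263 = 6.618 → at most 6.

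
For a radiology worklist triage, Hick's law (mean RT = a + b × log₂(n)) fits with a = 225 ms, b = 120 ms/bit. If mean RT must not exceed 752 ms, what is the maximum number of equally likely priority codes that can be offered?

Set 225 + 120·log₂ n ≤ 752 → log₂ n ≤ (752 − 225)/120 = 4.3917.
So n ≤ 2^4.3917 = 20.991; the largest integer n is 20.

20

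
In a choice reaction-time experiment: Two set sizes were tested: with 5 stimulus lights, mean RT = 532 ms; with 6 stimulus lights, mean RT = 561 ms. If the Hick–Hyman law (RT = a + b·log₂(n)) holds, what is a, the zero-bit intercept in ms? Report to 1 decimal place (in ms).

276.0 ms

b = (RT₂ − RT₁)/(log₂ n₂ − log₂ n₁) = (561 − 532)/(2.5850 − 2.3219) = 110.252 ms/bit.
a = RT₁ − b·log₂ n₁ = 532 − 110.252 × 2.3219 = 276.003 ms.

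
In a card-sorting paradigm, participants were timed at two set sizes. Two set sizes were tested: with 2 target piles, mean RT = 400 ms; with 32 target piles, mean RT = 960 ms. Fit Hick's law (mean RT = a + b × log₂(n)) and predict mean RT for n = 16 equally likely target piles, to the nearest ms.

Solve the two-equation system in a and b:
  b = (960 − 400) / (log₂ 32 − log₂ 2) = 560 / (5 − 1) = 140 ms/bit
  a = 400 − 140 × 1 = 260 ms
Then RT(16) = 260 + 140 × log₂ 16 = 260 + 140 × 4 ≈ 820.000 ms.

820 ms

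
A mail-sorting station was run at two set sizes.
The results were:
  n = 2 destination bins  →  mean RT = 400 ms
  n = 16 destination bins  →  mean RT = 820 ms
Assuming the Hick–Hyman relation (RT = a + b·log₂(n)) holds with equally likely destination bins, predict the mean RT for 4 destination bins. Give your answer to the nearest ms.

RT is linear in log₂ n, so two points fix the line:
  b = (820 − 400) / (log₂ 16 − log₂ 2) = 420 / (4 − 1) = 140 ms/bit
  a = 400 − 140 × 1 = 260 ms
Then RT(4) = 260 + 140 × log₂ 4 = 260 + 140 × 2 ≈ 540.000 ms.

540 ms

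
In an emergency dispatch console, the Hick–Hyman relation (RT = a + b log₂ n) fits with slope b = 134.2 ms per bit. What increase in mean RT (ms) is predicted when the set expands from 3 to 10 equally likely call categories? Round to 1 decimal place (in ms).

233.1 ms

Only the slope matters, since a is common to both: ΔRT = b·log₂(n₂/n₁).
log₂(10) − log₂(3) = 3.3219 − 1.5850 = 1.7370.
ΔRT = 134.2 × 1.7370 = 233.101 ms.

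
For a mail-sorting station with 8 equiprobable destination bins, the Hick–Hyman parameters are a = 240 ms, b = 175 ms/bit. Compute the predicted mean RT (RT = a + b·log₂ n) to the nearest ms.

765 ms

log₂(8) = 3 bits, so RT = 240 + 175 × 3 ≈ 765.000 ms.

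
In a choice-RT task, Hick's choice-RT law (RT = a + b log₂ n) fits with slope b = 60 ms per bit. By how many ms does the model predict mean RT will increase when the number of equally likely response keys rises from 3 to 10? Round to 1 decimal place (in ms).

ΔRT = (a + b log₂ n₂) − (a + b log₂ n₁) = b·(log₂ n₂ − log₂ n₁).
log₂(10) − log₂(3) = 3.3219 − 1.5850 = 1.7370.
ΔRT = 60 × 1.7370 = 104.218 ms.

104.2 ms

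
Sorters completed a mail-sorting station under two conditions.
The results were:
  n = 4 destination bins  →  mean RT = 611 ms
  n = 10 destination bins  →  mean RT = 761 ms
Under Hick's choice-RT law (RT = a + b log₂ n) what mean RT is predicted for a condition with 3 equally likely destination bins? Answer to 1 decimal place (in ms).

563.9 ms

Fit slope and intercept:
  b = (761 − 611) / (log₂ 10 − log₂ 4) = 150 / (3.3219 − 2) = 113.471 ms/bit
  a = 611 − 113.471 × 2 = 384.059 ms
Then RT(3) = 384.059 + 113.471 × log₂ 3 = 384.059 + 113.471 × 1.5850 ≈ 563.905 ms.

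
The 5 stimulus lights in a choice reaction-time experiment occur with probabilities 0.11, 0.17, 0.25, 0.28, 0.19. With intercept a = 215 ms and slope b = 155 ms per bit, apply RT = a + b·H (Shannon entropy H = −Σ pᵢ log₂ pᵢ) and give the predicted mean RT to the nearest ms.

564 ms

Entropy contributions −pᵢ log₂ pᵢ: 0.3503, 0.4346, 0.5000, 0.5142, 0.4552; sum H = 2.2543 bits.
RT = a + bH = 215 + 155·2.2543 = 564.42 ms.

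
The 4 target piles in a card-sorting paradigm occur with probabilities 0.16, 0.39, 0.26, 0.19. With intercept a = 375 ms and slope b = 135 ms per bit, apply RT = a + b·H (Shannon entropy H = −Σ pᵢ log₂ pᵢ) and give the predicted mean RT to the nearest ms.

H = 0.16·log₂(1/0.16) + 0.39·log₂(1/0.39) + 0.26·log₂(1/0.26) + 0.19·log₂(1/0.19) = 1.9133 bits.
RT = 375 + 135 × 1.9133 = 633.30 ms.

633 ms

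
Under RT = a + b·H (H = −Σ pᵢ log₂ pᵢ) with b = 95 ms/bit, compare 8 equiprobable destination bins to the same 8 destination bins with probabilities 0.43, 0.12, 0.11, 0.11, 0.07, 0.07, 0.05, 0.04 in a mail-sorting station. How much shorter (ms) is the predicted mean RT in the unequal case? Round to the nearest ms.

45 ms

Equiprobable entropy H₀ = log₂ 8 = 3.0000 bits.
Skewed entropy H = −Σ pᵢ log₂ pᵢ = 2.5302 bits.
ΔRT = b·(H₀ − H) = 95 × 0.4698 = 44.63 ms.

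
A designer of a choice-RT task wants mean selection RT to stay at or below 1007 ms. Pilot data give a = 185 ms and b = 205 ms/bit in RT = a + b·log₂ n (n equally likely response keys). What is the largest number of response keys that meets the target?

16

Information budget: (1007 − 185)/205 = 4.0098 bits, so n ≤ 2^4.0098 = 16.109 → at most 16.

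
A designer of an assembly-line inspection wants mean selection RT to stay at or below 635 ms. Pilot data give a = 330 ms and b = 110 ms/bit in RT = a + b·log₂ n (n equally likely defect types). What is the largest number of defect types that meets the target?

Set 330 + 110·log₂ n ≤ 635 → log₂ n ≤ (635 − 330)/110 = 2.7727.
So n ≤ 2^2.7727 = 6.834; the largest integer n is 6.

6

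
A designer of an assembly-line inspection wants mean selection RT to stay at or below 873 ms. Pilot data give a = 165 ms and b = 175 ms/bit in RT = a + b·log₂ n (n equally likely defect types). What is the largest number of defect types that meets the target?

175·log₂ n ≤ 873 − 165 = 708, giving log₂ n ≤ 4.0457 and n ≤ 16.515. The largest whole number is 16.

16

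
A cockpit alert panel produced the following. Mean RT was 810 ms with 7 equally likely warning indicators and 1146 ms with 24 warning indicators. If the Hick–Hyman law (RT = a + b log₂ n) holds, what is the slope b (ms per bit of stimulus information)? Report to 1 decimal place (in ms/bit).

189.0 ms/bit

The slope on a log₂ axis is (1146 − 810) / (4.5850 − 2.8074) = 189.018 ms/bit.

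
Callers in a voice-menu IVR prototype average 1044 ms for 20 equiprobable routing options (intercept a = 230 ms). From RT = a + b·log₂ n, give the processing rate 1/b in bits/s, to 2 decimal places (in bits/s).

b = (1044 − 230)/log₂ 20 = 814/4.3219 = 188.342 ms per bit = 0.18834 s/bit; the reciprocal is 5.309 bits/s.

5.31 bits/s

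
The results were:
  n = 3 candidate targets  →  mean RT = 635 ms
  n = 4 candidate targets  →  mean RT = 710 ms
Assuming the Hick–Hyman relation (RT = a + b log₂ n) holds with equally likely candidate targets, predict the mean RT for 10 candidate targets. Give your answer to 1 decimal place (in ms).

948.9 ms

Solve the two-equation system in a and b:
  b = (710 − 635) / (log₂ 4 − log₂ 3) = 75 / (2 − 1.5850) = 180.707 ms/bit
  a = 635 − 180.707 × 1.5850 = 348.587 ms
Then RT(10) = 348.587 + 180.707 × log₂ 10 = 348.587 + 180.707 × 3.3219 ≈ 948.881 ms.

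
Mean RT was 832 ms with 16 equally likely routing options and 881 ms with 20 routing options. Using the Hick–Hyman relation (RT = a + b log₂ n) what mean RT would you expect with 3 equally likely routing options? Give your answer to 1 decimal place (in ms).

Solve the two-equation system in a and b:
  b = (881 − 832) / (log₂ 20 − log₂ 16) = 49 / (4.3219 − 4) = 152.208 ms/bit
  a = 832 − 152.208 × 4 = 223.168 ms
Then RT(3) = 223.168 + 152.208 × log₂ 3 = 223.168 + 152.208 × 1.5850 ≈ 464.412 ms.

464.4 ms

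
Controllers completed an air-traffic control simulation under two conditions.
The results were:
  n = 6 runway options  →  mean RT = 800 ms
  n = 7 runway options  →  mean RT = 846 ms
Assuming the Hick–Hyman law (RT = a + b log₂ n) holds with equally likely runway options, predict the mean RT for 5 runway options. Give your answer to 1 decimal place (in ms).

745.6 ms

Fit slope and intercept:
  b = (846 − 800) / (log₂ 7 − log₂ 6) = 46 / (2.8074 − 2.5850) = 206.842 ms/bit
  a = 800 − 206.842 × 2.5850 = 265.322 ms
Then RT(5) = 265.322 + 206.842 × log₂ 5 = 265.322 + 206.842 × 2.3219 ≈ 745.594 ms.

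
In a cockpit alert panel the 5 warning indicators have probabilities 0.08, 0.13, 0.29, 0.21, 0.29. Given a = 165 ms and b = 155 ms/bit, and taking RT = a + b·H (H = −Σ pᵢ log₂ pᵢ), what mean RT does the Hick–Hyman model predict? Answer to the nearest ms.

Entropy contributions −pᵢ log₂ pᵢ: 0.2915, 0.3826, 0.5179, 0.4728, 0.5179; sum H = 2.1828 bits.
RT = a + bH = 165 + 155·2.1828 = 503.33 ms.

503 ms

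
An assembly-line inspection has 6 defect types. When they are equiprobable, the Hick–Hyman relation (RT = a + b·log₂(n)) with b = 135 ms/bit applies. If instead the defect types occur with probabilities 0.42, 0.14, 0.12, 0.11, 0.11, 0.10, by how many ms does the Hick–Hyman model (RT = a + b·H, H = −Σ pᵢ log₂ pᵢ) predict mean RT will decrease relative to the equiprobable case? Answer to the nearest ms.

The RT saving is b·ΔH. Equiprobable H₀ = log₂(6) = 2.5850 bits; with the given probabilities H = 2.3226 bits.
b·(H₀ − H) = 135 × (2.5850 − 2.3226) = 35.42 ms.

35 ms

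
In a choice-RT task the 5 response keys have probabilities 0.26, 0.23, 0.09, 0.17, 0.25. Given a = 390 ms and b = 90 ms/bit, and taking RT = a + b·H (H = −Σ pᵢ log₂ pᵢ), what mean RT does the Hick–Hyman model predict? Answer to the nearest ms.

H = 0.26·log₂(1/0.26) + 0.23·log₂(1/0.23) + 0.09·log₂(1/0.09) + 0.17·log₂(1/0.17) + 0.25·log₂(1/0.25) = 2.2402 bits.
RT = 390 + 90 × 2.2402 = 591.62 ms.

592 ms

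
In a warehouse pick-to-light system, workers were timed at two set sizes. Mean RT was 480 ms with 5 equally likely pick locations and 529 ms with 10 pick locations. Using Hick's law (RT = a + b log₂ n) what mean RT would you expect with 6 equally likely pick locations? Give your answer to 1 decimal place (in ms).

492.9 ms

Fit slope and intercept:
  b = (529 − 480) / (log₂ 10 − log₂ 5) = 49 / (3.3219 − 2.3219) = 49.000 ms/bit
  a = 480 − 49.000 × 2.3219 = 366.226 ms
Then RT(6) = 366.226 + 49.000 × log₂ 6 = 366.226 + 49.000 × 2.5850 ≈ 492.889 ms.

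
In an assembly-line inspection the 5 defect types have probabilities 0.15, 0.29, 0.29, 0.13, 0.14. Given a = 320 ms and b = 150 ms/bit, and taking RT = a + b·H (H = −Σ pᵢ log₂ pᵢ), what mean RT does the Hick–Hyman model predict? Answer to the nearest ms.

Entropy contributions −pᵢ log₂ pᵢ: 0.4105, 0.5179, 0.5179, 0.3826, 0.3971; sum H = 2.2261 bits.
RT = a + bH = 320 + 150·2.2261 = 653.92 ms.

654 ms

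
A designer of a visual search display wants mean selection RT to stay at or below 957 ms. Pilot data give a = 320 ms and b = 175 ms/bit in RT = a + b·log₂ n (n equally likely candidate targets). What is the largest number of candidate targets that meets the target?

Information budget: (957 − 320)/175 = 3.6400 bits, so n ≤ 2^3.6400 = 12.467 → at most 12.

12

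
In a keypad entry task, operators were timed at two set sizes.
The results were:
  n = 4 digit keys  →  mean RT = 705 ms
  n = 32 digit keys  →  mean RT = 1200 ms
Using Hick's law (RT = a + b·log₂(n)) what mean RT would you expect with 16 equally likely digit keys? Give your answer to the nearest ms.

1035 ms

RT is linear in log₂ n, so two points fix the line:
  b = (1200 − 705) / (log₂ 32 − log₂ 4) = 495 / (5 − 2) = 165 ms/bit
  a = 705 − 165 × 2 = 375 ms
Then RT(16) = 375 + 165 × log₂ 16 = 375 + 165 × 4 ≈ 1035.000 ms.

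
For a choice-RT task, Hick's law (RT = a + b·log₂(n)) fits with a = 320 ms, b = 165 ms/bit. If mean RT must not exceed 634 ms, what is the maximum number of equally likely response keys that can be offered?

3

Set 320 + 165·log₂ n ≤ 634 → log₂ n ≤ (634 − 320)/165 = 1.9030.
So n ≤ 2^1.9030 = 3.740; the largest integer n is 3.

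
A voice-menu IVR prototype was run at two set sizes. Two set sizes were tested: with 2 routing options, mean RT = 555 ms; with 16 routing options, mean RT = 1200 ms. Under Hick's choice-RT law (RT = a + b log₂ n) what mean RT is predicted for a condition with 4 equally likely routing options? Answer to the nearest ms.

With log₂ n on the abscissa the relation is linear; from the two conditions:
  b = (1200 − 555) / (log₂ 16 − log₂ 2) = 645 / (4 − 1) = 215 ms/bit
  a = 555 − 215 × 1 = 340 ms
Then RT(4) = 340 + 215 × log₂ 4 = 340 + 215 × 2 ≈ 770.000 ms.

770 ms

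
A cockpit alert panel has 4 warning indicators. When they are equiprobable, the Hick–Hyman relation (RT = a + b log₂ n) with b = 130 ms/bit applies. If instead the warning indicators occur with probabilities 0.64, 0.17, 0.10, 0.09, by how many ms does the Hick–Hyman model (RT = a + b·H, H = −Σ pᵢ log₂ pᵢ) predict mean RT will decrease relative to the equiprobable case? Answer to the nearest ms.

66 ms

The RT saving is b·ΔH. Equiprobable H₀ = log₂(4) = 2.0000 bits; with the given probabilities H = 1.4915 bits.
b·(H₀ − H) = 130 × (2.0000 − 1.4915) = 66.10 ms.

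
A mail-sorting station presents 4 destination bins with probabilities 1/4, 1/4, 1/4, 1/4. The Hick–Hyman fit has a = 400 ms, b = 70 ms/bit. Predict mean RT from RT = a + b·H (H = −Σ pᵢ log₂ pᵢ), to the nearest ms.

540 ms

Each term −pᵢ log₂ pᵢ: 0.25·2 + 0.25·2 + 0.25·2 + 0.25·2; summed, H = 2.000 bits.
Mean RT = a + bH = 400 + 70·2.000 = 540.00 ms.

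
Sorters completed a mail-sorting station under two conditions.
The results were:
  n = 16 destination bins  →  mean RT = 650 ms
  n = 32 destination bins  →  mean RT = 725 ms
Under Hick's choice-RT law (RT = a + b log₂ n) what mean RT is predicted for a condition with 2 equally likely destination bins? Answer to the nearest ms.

425 ms

Solve the two-equation system in a and b:
  b = (725 − 650) / (log₂ 32 − log₂ 16) = 75 / (5 − 4) = 75 ms/bit
  a = 650 − 75 × 4 = 350 ms
Then RT(2) = 350 + 75 × log₂ 2 = 350 + 75 × 1 ≈ 425.000 ms.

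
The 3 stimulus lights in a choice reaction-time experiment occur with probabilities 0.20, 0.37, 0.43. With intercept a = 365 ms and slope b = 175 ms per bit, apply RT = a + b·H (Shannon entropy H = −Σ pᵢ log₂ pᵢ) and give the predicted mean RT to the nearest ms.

H = 0.20·log₂(1/0.20) + 0.37·log₂(1/0.37) + 0.43·log₂(1/0.43) = 1.5187 bits.
RT = 365 + 175 × 1.5187 = 630.77 ms.

631 ms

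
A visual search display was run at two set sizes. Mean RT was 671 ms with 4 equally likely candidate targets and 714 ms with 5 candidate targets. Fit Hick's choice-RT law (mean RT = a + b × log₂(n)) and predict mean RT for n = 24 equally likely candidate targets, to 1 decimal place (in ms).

1016.3 ms

RT is linear in log₂ n, so two points fix the line:
  b = (714 − 671) / (log₂ 5 − log₂ 4) = 43 / (2.3219 − 2) = 133.570 ms/bit
  a = 671 − 133.570 × 2 = 403.860 ms
Then RT(24) = 403.860 + 133.570 × log₂ 24 = 403.860 + 133.570 × 4.5850 ≈ 1016.274 ms.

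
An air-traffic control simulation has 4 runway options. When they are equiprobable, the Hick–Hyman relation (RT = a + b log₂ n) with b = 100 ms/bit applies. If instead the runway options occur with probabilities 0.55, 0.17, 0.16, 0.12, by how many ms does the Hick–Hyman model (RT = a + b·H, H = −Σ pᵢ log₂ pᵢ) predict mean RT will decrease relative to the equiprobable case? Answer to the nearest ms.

30 ms

Equiprobable entropy H₀ = log₂ 4 = 2.0000 bits.
Skewed entropy H = −Σ pᵢ log₂ pᵢ = 1.6990 bits.
ΔRT = b·(H₀ − H) = 100 × 0.3010 = 30.10 ms.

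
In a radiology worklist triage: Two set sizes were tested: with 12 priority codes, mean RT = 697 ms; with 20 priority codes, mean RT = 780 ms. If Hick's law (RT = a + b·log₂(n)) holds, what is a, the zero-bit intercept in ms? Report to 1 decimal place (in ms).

b = (RT₂ − RT₁)/(log₂ n₂ − log₂ n₁) = (780 − 697)/(4.3219 − 3.5850) = 112.624 ms/bit.
Intercept: a = 697 − 112.624·log₂(12) = 293.247 ms.

293.2 ms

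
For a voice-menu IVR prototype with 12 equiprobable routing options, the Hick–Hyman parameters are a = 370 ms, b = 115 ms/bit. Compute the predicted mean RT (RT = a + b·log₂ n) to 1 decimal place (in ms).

log₂(12) = 3.5850 bits, so RT = 370 + 115 × 3.5850 ≈ 782.271 ms.

782.3 ms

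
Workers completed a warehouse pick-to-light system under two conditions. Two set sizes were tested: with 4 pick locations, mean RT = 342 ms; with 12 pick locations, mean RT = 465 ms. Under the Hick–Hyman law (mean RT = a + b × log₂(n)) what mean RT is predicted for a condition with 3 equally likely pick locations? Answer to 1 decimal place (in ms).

309.8 ms

With log₂ n on the abscissa the relation is linear; from the two conditions:
  b = (465 − 342) / (log₂ 12 − log₂ 4) = 123 / (3.5850 − 2) = 77.604 ms/bit
  a = 342 − 77.604 × 2 = 186.791 ms
Then RT(3) = 186.791 + 77.604 × log₂ 3 = 186.791 + 77.604 × 1.5850 ≈ 309.791 ms.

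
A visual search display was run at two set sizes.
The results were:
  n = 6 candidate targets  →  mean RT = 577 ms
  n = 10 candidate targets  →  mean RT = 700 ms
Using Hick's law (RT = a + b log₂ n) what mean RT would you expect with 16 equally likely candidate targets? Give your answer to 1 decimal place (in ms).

RT is linear in log₂ n, so two points fix the line:
  b = (700 − 577) / (log₂ 10 − log₂ 6) = 123 / (3.3219 − 2.5850) = 166.901 ms/bit
  a = 577 − 166.901 × 2.5850 = 145.568 ms
Then RT(16) = 145.568 + 166.901 × log₂ 16 = 145.568 + 166.901 × 4 ≈ 813.171 ms.

813.2 ms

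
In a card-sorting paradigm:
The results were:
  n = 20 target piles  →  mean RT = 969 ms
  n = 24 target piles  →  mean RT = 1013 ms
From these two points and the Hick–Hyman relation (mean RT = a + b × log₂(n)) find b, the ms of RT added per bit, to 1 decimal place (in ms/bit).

The slope on a log₂ axis is (1013 − 969) / (4.5850 − 4.3219) = 167.278 ms/bit.

167.3 ms/bit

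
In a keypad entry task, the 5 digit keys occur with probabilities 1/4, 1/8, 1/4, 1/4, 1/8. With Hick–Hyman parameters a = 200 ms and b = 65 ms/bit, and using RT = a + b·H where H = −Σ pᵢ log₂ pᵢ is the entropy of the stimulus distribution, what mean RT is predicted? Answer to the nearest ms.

346 ms

Each term −pᵢ log₂ pᵢ: 0.25·2 + 0.125·3 + 0.25·2 + 0.25·2 + 0.125·3; summed, H = 2.250 bits.
Mean RT = a + bH = 200 + 65·2.250 = 346.25 ms.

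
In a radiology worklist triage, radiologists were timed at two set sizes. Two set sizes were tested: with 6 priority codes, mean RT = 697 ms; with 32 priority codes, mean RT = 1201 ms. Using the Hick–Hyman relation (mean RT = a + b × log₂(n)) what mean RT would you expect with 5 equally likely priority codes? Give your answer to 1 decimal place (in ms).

Solve the two-equation system in a and b:
  b = (1201 − 697) / (log₂ 32 − log₂ 6) = 504 / (5 − 2.5850) = 208.692 ms/bit
  a = 697 − 208.692 × 2.5850 = 157.538 ms
Then RT(5) = 157.538 + 208.692 × log₂ 5 = 157.538 + 208.692 × 2.3219 ≈ 642.107 ms.

642.1 ms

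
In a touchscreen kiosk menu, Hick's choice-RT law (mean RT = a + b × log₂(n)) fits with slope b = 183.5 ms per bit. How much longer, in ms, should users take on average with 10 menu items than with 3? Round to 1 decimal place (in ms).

318.7 ms

Only the slope matters, since a is common to both: ΔRT = b·log₂(n₂/n₁).
log₂(10) − log₂(3) = 3.3219 − 1.5850 = 1.7370.
ΔRT = 183.5 × 1.7370 = 318.733 ms.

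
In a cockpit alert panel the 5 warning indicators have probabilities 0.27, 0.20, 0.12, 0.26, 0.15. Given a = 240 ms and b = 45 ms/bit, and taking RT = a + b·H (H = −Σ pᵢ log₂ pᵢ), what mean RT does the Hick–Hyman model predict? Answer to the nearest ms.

342 ms

Entropy contributions −pᵢ log₂ pᵢ: 0.5100, 0.4644, 0.3671, 0.5053, 0.4105; sum H = 2.2573 bits.
RT = a + bH = 240 + 45·2.2573 = 341.58 ms.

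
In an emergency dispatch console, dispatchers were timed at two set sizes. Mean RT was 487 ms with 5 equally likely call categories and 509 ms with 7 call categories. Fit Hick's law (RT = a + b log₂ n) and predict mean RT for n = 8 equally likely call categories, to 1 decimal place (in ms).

RT is linear in log₂ n, so two points fix the line:
  b = (509 − 487) / (log₂ 7 − log₂ 5) = 22 / (2.8074 − 2.3219) = 45.321 ms/bit
  a = 487 − 45.321 × 2.3219 = 381.768 ms
Then RT(8) = 381.768 + 45.321 × log₂ 8 = 381.768 + 45.321 × 3 ≈ 517.731 ms.

517.7 ms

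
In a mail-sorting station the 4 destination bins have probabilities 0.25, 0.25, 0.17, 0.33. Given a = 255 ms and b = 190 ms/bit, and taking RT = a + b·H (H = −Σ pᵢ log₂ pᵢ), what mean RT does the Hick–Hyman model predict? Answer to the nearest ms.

H = 0.25·log₂(1/0.25) + 0.25·log₂(1/0.25) + 0.17·log₂(1/0.17) + 0.33·log₂(1/0.33) = 1.9624 bits.
RT = 255 + 190 × 1.9624 = 627.86 ms.

628 ms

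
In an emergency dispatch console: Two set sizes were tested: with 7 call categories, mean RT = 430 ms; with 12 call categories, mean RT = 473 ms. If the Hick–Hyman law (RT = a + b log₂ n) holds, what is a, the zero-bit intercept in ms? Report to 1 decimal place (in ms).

274.8 ms

Slope: b = (473 − 430) / (log₂ 12 − log₂ 7) = 43/0.7776 = 55.298 ms/bit.
Intercept: a = 430 − 55.298·log₂(7) = 274.759 ms.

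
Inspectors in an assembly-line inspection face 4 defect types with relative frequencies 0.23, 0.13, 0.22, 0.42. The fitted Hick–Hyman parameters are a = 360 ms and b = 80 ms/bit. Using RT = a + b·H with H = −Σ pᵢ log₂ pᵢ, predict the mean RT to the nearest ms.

510 ms

Entropy contributions −pᵢ log₂ pᵢ: 0.4877, 0.3826, 0.4806, 0.5256; sum H = 1.8765 bits.
RT = a + bH = 360 + 80·1.8765 = 510.12 ms.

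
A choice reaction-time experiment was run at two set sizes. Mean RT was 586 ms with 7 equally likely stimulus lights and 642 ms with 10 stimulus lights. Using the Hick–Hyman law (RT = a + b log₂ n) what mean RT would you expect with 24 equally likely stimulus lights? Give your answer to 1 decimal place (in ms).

779.5 ms

RT is linear in log₂ n, so two points fix the line:
  b = (642 − 586) / (log₂ 10 − log₂ 7) = 56 / (3.3219 − 2.8074) = 108.828 ms/bit
  a = 586 − 108.828 × 2.8074 = 280.481 ms
Then RT(24) = 280.481 + 108.828 × log₂ 24 = 280.481 + 108.828 × 4.5850 ≈ 779.454 ms.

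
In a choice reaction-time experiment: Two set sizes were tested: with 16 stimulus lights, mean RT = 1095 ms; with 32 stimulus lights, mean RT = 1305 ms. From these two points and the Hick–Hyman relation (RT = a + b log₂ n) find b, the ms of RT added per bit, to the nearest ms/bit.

210 ms/bit

b = (RT₂ − RT₁)/(log₂ n₂ − log₂ n₁) = (1305 − 1095)/(5 − 4) = 210 ms/bit.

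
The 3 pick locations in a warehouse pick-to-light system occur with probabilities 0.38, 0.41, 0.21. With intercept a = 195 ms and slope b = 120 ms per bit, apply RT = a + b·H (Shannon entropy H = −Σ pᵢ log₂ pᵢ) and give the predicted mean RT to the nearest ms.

Entropy contributions −pᵢ log₂ pᵢ: 0.5305, 0.5274, 0.4728; sum H = 1.5307 bits.
RT = a + bH = 195 + 120·1.5307 = 378.68 ms.

379 ms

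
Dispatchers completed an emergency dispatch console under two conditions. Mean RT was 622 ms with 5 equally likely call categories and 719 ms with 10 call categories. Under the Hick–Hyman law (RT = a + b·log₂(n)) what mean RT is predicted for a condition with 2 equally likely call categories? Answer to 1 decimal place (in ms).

493.8 ms

Solve the two-equation system in a and b:
  b = (719 − 622) / (log₂ 10 − log₂ 5) = 97 / (3.3219 − 2.3219) = 97.000 ms/bit
  a = 622 − 97.000 × 2.3219 = 396.773 ms
Then RT(2) = 396.773 + 97.000 × log₂ 2 = 396.773 + 97.000 × 1 ≈ 493.773 ms.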